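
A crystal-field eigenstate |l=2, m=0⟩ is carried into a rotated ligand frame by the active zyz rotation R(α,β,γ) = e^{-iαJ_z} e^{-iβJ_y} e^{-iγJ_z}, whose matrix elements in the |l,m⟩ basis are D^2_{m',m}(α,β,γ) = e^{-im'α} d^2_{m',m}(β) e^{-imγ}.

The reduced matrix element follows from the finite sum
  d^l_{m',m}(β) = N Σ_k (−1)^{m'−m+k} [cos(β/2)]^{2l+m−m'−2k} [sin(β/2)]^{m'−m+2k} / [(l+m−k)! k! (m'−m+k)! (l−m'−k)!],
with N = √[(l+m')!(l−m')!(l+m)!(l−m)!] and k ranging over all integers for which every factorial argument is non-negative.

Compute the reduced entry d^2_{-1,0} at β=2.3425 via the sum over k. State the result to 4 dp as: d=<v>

d=-0.6121

d^2_{-1,0}(β=2.3425) via the finite sum:
With c≡cos(β/2)=0.389000 and s≡sin(β/2)=0.921238, N=[1·6·2·2]^{1/2}=4.898979
k∈{1,2} keeps every argument non-negative
  k=1: (−1)^0·4.8990/(2)·0.3890^3·0.9212^1 = +0.132830
  k=2: (−1)^1·4.8990/(2)·0.3890^1·0.9212^3 = -0.744973
d^2_{-1,0}(2.3425) = +0.132830 -0.744973 = -0.612143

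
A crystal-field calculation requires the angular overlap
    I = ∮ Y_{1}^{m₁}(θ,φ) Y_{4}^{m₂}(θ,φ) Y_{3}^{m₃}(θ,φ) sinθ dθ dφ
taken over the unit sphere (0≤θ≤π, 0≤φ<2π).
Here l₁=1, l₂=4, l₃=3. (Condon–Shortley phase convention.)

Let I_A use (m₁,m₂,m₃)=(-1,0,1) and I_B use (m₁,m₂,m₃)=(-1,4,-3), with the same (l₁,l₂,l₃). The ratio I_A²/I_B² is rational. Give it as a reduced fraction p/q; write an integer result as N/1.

3/14

l's match ⇒ only the (l;m) 3-j factors differ between A and B.
A: triangle coeff Δ(1,4,3) = 1/252; Σ_t [2,2]: t=2:+1/96 = 1/96; (3j)²=1/42 [(1 4 3; -1 0 1)], sign=+1
B: triangle coeff Δ(1,4,3) = 1/252; Σ_t [2,2]: t=2:+1/1440 = 1/1440; (3j)²=1/9 [(1 4 3; -1 4 -3)], sign=+1
I_A²/I_B² = (1/42)/(1/9) = 3/14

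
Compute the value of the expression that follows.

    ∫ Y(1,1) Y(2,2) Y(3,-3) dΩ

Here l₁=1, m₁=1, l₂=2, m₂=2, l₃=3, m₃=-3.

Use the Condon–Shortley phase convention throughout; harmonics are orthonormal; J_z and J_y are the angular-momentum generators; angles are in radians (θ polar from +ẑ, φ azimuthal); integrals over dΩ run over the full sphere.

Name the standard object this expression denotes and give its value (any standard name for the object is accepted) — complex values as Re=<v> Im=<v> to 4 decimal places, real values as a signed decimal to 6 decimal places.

Gaunt coefficient, -0.319865

This is a Gaunt coefficient — the integral of a triple product of spherical harmonics over the sphere.
Rules hold: Σm=0, L=6 even, 1≤3≤3.
N = 3·5·7 = 105
Δ = 0!·2!·4!/7! = 1/105
Racah Σ t=0..0: t=0:+1/4 = 1/4
⇒ 3j(1 2 3; 0 0 0)² = 3/35, sgn -1
Racah Σ t=0..0: t=0:+1/48 = 1/48
⇒ 3j(1 2 3; 1 2 -3)² = 1/7, sgn +1
4πI² = N·(3j₀)²·(3jₘ)² = 9/7
I = -1·√(1.28571/4π) = -0.31986543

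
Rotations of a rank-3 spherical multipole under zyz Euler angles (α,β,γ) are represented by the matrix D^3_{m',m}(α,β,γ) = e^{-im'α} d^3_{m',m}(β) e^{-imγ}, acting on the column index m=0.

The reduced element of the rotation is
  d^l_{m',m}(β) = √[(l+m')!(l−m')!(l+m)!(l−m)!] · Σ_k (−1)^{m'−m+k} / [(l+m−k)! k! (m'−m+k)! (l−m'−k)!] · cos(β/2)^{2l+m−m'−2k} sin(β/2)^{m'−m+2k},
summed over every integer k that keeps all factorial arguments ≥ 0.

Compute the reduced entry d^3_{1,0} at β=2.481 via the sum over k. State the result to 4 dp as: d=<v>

d=-0.5626

d^3_{1,0}(β=2.4810) via the finite sum:
Half-angle: c=0.324323, s=0.945946. N=√(24·2·6·6)=41.569219
Admissible k: 0..2 (factorial args all ≥0)
  k=0: (−1)^1·41.5692/(12)·0.3243^5·0.9459^1 = -0.011758
  k=1: (−1)^2·41.5692/(4)·0.3243^3·0.9459^3 = +0.300086
  k=2: (−1)^3·41.5692/(12)·0.3243^1·0.9459^5 = -0.850944
d^3_{1,0}(2.4810) = -0.011758 +0.300086 -0.850944 = -0.562617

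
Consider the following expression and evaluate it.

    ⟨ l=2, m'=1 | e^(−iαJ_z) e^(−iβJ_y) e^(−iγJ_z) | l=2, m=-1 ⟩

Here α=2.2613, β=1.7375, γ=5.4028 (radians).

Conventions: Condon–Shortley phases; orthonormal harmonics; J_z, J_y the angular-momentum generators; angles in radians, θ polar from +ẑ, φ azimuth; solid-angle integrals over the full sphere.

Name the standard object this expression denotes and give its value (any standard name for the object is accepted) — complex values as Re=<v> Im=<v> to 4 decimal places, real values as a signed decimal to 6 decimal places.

Wigner D-matrix element, Re=-0.3895 Im=0.0000

This is a Wigner D-matrix element — the rotation-matrix element ⟨l m'| R(α,β,γ) |l m⟩ in the angular-momentum basis.
D^2_{1,-1}(2.2613,1.7375,5.4028) = e^{-i·1·2.2613}·d^2_{1,-1}(1.7375)·e^{-i·-1·5.4028}. Compute d first:
Half-angle: c=0.645781, s=0.763522. N=√(6·1·1·6)=6.000000
k: max(0,(-1)−(1))=0 … min(2+(-1),2−(1))=1
  k=0: (−1)^2·6.0000/(2)·0.6458^2·0.7635^2 = +0.729350
  k=1: (−1)^3·6.0000/(6)·0.6458^0·0.7635^4 = -0.339850
d^2_{1,-1}(1.7375) = +0.729350 -0.339850 = +0.389500
Phases: e^{-i·(1)·2.2613}=-0.636926-0.770925i, e^{-i·(-1)·5.4028}=+0.636854-0.770984i ⇒ D=-0.389500+0.000036i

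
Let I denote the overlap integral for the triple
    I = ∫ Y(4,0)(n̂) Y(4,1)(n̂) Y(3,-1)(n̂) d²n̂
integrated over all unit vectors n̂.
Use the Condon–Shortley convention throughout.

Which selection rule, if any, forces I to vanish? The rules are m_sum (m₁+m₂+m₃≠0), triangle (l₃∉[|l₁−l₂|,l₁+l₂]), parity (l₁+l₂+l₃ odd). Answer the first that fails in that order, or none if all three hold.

azimuthal sum: 0 + 1 − 1 = 0  ✓
0 ≤ 3 ≤ 8 (triangle on l)  ✓
L = 4 + 4 + 3 = 11 (odd)  ✗

parity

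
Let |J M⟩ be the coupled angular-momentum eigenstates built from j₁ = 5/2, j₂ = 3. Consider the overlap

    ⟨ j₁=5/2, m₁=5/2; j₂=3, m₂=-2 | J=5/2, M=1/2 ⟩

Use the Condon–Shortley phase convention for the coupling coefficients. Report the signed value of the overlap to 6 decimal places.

+0.597614

triangle: 3!*2!*3!/9! = 72/362880
(j±m)!: 5!*0!*1!*5!*3!*2! = 172800
prefactor² = (2J+1)*Δ*N² = 1440/7
  k=0: +1/(0!*3!*0!*1!*2!*2!) = 1/24
Σ = 1/24  ⇒  CG² = 1440/7*(1/24)² = 5/14
CG = +√(5/14) = +0.597614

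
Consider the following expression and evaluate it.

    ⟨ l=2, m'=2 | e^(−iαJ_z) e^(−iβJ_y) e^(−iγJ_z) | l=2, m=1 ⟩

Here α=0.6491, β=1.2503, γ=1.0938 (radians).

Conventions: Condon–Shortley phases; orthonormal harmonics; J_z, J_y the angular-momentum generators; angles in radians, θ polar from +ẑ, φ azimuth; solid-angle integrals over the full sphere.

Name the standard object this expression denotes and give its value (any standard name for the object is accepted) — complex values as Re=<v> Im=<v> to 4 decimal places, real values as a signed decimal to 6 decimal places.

Wigner D-matrix element, Re=0.4568 Im=0.4252

This is a Wigner D-matrix element — the rotation-matrix element ⟨l m'| R(α,β,γ) |l m⟩ in the angular-momentum basis.
First d^2_{2,1}(β=1.2503), then the phase factors e^{-i(2)α} and e^{-i(1)γ}:
With c≡cos(β/2)=0.810875 and s≡sin(β/2)=0.585219, N=[24·1·6·1]^{1/2}=12.000000
Admissible k: 0..0 (factorial args all ≥0)
  k=0: (−1)^1·12.0000/(6)·0.8109^3·0.5852^1 = -0.624037
d^2_{2,1}(1.2503) = -0.624037
Attach z-rotation phases: D = e^{-i(2)(0.6491)}·(-0.624037)·e^{-i(1)(1.0938)} = +0.456774+0.425182i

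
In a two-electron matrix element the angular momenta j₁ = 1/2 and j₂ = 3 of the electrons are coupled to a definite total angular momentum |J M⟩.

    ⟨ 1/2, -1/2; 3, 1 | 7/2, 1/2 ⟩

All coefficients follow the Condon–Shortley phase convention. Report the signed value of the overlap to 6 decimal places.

+0.654654  (= +√(3/7))

j₁+j₂−J=0  J+j₁−j₂=1  J−j₁+j₂=6  j₁+j₂+J+1=8
(j₁±m₁, j₂±m₂, J±M) = (0,1,4,2,4,3)
P² = 6912/7
sum k=0..0:
  [0] +1/48 = 1/48
S = 1/48
C² = P²·S² = 3/7 ; C = +0.654654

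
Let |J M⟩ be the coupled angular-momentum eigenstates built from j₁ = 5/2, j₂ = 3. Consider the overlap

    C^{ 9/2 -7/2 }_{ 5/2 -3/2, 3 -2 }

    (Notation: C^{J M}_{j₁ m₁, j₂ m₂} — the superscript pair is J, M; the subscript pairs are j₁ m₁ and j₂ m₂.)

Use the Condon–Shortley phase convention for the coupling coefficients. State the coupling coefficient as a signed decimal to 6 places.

+0.100504

√[10·1!4!5!/11! · 1!4!1!5!1!8!] = √(921600/11)
  +(−1)^0/∏(0,1,4,1,0,4)! = 1/576  (running 1/576)
  +(−1)^1/∏(1,0,3,0,1,5)! = -1/720  (running 1/2880)
⟨..|..⟩ = √(921600/11)·(1/2880) = +0.100504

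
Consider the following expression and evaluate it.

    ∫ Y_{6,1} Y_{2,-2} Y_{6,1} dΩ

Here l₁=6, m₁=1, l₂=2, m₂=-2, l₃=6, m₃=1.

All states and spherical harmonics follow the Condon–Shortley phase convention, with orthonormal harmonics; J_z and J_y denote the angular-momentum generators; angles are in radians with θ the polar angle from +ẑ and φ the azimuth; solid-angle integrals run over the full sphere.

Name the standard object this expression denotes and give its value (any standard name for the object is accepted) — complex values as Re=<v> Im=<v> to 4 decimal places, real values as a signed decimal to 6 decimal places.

Gaunt coefficient, +0.196649

This is a Gaunt coefficient — the integral of a triple product of spherical harmonics over the sphere.
m-sum 0 ✓  L=14 even ✓  4≤6≤8 ✓
Π(2lᵢ+1) = 13×5×13 = 845
triangle coeff Δ(6,2,6) = 1/90090
Σ_t [0,2]: t=0:+1/69120 t=1:−1/14400 t=2:+1/69120 = -7/172800
(3j)²=14/715 [(6 2 6; 0 0 0)], sign=-1
Σ_t [0,0]: t=0:+1/57600 = 1/57600
(3j)²=21/715 [(6 2 6; 1 -2 1)], sign=-1
⇒ 4πI² = 294/605
I = (+1)√(294/605/(4π)) = 0.19664868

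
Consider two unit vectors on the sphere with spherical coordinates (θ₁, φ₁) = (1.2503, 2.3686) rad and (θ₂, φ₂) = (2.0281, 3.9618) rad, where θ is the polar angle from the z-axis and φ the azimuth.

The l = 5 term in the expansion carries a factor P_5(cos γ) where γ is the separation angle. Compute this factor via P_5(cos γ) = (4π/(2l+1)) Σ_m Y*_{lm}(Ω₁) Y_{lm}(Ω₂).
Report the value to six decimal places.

-0.262730

Summing Y*_{l m}(θ₁,φ₁)·Y_{l m}(θ₂,φ₂) over m ∈ [−5, 5]; prefactor 4π/(2·5+1) = 1.142397:
  [-5]  conj(Y_{5,-5})(Ω₁) = (0.267899, -0.236568) ; Y_{5,-5}(Ω₂) = (0.154915, -0.221012) ; Δ = (-0.010783, -0.095857)
  [-4]  conj(Y_{5,-4})(Ω₁) = (-0.374696, -0.018608) ; Y_{5,-4}(Ω₂) = (0.415935, -0.058291) ; Δ = (-0.156934, 0.014101)
  [-3]  conj(Y_{5,-3})(Ω₁) = (-0.021480, -0.023141) ; Y_{5,-3}(Ω₂) = (0.146495, 0.118700) ; Δ = (-0.000400, -0.005940)
  [-2]  conj(Y_{5,-2})(Ω₁) = (-0.008379, 0.337628) ; Y_{5,-2}(Ω₂) = (-0.017397, -0.249488) ; Δ = (0.084380, -0.003783)
  [-1]  conj(Y_{5,-1})(Ω₁) = (0.039738, -0.038764) ; Y_{5,-1}(Ω₂) = (0.182518, -0.195688) ; Δ = (-0.000333, -0.014851)
  [+0]  conj(Y_{5,0})(Ω₁) = (0.319552, -0.000000) ; Y_{5,0}(Ω₂) = (-0.193530, 0.000000) ; Δ = (-0.061843, 0.000000)
  [+1]  conj(Y_{5,1})(Ω₁) = (-0.039738, -0.038764) ; Y_{5,1}(Ω₂) = (-0.182518, -0.195688) ; Δ = (-0.000333, 0.014851)
  [+2]  conj(Y_{5,2})(Ω₁) = (-0.008379, -0.337628) ; Y_{5,2}(Ω₂) = (-0.017397, 0.249488) ; Δ = (0.084380, 0.003783)
  [+3]  conj(Y_{5,3})(Ω₁) = (0.021480, -0.023141) ; Y_{5,3}(Ω₂) = (-0.146495, 0.118700) ; Δ = (-0.000400, 0.005940)
  [+4]  conj(Y_{5,4})(Ω₁) = (-0.374696, 0.018608) ; Y_{5,4}(Ω₂) = (0.415935, 0.058291) ; Δ = (-0.156934, -0.014101)
  [+5]  conj(Y_{5,5})(Ω₁) = (-0.267899, -0.236568) ; Y_{5,5}(Ω₂) = (-0.154915, -0.221012) ; Δ = (-0.010783, 0.095857)
Accumulated sum (-0.229982, 0.000000); after 4π/(2l+1) scaling, (-0.262730, 0.000000) ⇒ P_5 = -0.262730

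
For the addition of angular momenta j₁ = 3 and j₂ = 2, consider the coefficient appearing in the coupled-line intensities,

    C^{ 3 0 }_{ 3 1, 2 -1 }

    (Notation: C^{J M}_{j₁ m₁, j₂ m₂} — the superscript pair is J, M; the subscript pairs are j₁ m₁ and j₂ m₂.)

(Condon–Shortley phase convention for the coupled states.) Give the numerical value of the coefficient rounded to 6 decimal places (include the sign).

j₁+j₂−J=2  J+j₁−j₂=4  J−j₁+j₂=2  j₁+j₂+J+1=9
(j₁±m₁, j₂±m₂, J±M) = (4,2,1,3,3,3)
P² = 96/5
sum k=0..1:
  [0] +1/8 = 1/8
  [1] −1/12 = -1/12
S = 1/24
C² = P²·S² = 1/30 ; C = +0.182574

+√(1/30) ≈ +0.182574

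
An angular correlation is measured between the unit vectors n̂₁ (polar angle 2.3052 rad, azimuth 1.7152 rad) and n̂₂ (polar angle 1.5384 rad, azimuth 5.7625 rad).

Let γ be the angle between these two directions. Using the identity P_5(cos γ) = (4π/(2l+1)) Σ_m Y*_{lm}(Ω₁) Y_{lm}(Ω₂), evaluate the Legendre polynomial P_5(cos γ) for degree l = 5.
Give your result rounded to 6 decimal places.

Term-by-term m-sum for l=5 (normalisation 4π/11 = 1.142397):
  term(m=-5) = 0.00885 - 0.04758j   from Y*(Ω₁)=-0.06910 + 0.07846j, Y(Ω₂)=-0.39748 + 0.23727j
  term(m=-4) = 0.01255 - 0.00656j   from Y*(Ω₁)=-0.25009 - 0.16300j, Y(Ω₂)=-0.02324 + 0.04136j
  term(m=-3) = -0.13415 - 0.06063j   from Y*(Ω₁)=0.18063 - 0.39054j, Y(Ω₂)=-0.00299 - 0.34212j
  term(m=-2) = -0.00283 - 0.01154j   from Y*(Ω₁)=0.20829 + 0.06189j, Y(Ω₂)=-0.02761 - 0.04718j
  term(m=-1) = 0.04868 - 0.06206j   from Y*(Ω₁)=0.03599 - 0.24746j, Y(Ω₂)=0.27362 + 0.15691j
  term(m=+0) = 0.01653 + 0.00000j   from Y*(Ω₁)=0.29236 + 0.00000j, Y(Ω₂)=0.05654 + 0.00000j
  term(m=+1) = 0.04868 + 0.06206j   from Y*(Ω₁)=-0.03599 - 0.24746j, Y(Ω₂)=-0.27362 + 0.15691j
  term(m=+2) = -0.00283 + 0.01154j   from Y*(Ω₁)=0.20829 - 0.06189j, Y(Ω₂)=-0.02761 + 0.04718j
  term(m=+3) = -0.13415 + 0.06063j   from Y*(Ω₁)=-0.18063 - 0.39054j, Y(Ω₂)=0.00299 - 0.34212j
  term(m=+4) = 0.01255 + 0.00656j   from Y*(Ω₁)=-0.25009 + 0.16300j, Y(Ω₂)=-0.02324 - 0.04136j
  term(m=+5) = 0.00885 + 0.04758j   from Y*(Ω₁)=0.06910 + 0.07846j, Y(Ω₂)=0.39748 + 0.23727j
Σ over m = -0.11728 + 0.00000j; ×(4π/11) → -0.13398 + 0.00000j. Real part: -0.133981

-0.133981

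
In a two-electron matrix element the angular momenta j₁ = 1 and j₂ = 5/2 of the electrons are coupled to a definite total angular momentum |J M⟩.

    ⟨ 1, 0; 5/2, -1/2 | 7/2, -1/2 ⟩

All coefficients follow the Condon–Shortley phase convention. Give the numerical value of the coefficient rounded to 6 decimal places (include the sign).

+0.755929  (= +√(4/7))

triangle: 0!·2!·5!/8! = 240/40320
(j±m)!: 1!·1!·2!·3!·3!·4! = 1728
prefactor² = (2J+1)·Δ·N² = 576/7
  k=0: +1/(0!·0!·1!·2!·1!·3!) = 1/12
Σ = 1/12  ⇒  CG² = 576/7·(1/12)² = 4/7
CG = +√(4/7) = +0.755929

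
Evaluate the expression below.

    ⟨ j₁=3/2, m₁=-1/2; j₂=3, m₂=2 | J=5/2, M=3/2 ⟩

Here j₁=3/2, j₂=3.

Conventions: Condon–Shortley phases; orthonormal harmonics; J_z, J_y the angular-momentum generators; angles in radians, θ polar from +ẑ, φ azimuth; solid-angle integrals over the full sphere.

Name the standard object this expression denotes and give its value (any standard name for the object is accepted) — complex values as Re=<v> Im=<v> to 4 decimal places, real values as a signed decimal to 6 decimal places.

Clebsch–Gordan coefficient, +√(1/14) ≈ +0.267261

This is a Clebsch–Gordan (vector-coupling) coefficient.
j₁+j₂−J=2  J+j₁−j₂=1  J−j₁+j₂=4  j₁+j₂+J+1=8
(j₁±m₁, j₂±m₂, J±M) = (1,2,5,1,4,1)
P² = 288/7
sum k=1..2:
  [1] −1/24 = -1/24
  [2] +1/12 = 1/12
S = 1/24
C² = P²·S² = 1/14 ; C = +0.267261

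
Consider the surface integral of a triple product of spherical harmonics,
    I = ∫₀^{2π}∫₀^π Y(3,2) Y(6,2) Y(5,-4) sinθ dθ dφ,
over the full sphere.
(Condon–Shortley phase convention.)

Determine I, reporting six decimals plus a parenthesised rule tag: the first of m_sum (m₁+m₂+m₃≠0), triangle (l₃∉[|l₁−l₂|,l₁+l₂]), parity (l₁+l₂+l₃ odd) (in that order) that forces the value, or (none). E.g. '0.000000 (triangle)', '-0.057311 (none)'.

-0.139560 (none)

Rules hold: Σm=0, L=14 even, 3≤5≤9.
N = 7·13·11 = 1001
Δ = 4!·2!·8!/15! = 1/675675
Racah Σ t=1..3: t=1:−1/8640 t=2:+1/2304 t=3:−1/8640 = 7/34560
⇒ 3j(3 6 5; 0 0 0)² = 7/429, sgn -1
Racah Σ t=0..1: t=0:+1/967680 t=1:−1/60480 = -1/64512
⇒ 3j(3 6 5; 2 2 -4)² = 15/1001, sgn +1
4πI² = N·(3j₀)²·(3jₘ)² = 35/143
I = -1·√(0.244755/4π) = -0.13956004
No selection rule forces the value: the integral is nonzero (none).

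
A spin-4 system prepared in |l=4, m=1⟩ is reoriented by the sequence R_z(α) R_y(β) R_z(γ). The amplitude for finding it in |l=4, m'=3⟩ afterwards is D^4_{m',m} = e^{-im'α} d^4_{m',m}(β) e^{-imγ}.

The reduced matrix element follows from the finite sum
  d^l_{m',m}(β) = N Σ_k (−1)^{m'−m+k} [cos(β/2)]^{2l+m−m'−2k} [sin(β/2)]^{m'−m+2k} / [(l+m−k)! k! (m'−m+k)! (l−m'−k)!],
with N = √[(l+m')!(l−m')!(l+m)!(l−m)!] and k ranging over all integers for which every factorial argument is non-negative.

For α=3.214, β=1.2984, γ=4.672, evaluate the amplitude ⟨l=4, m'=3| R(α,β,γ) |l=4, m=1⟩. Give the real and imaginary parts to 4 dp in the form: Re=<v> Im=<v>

D^4_{3,1}(3.2140,1.2984,4.6720) = e^{-i·3·3.2140}·d^4_{3,1}(1.2984)·e^{-i·1·4.6720}. Compute d first:
c=cos(1.298400/2)=0.796568, s=sin(1.298400/2)=0.604549; N=√[5040·1·120·6]=1904.940944
k: max(0,(1)−(3))=0 … min(4+(1),4−(3))=1
  k=0: (−1)^2·1904.9409/(240)·0.7966^6·0.6045^2 = +0.741088
  k=1: (−1)^3·1904.9409/(144)·0.7966^4·0.6045^4 = -0.711438
d^4_{3,1}(1.2984) = +0.741088 -0.711438 = +0.029651
D = (-0.976500+0.215518i)·(+0.029651)·(-0.040378+0.999184i) = -0.005216-0.029188i

Re=-0.0052 Im=-0.0292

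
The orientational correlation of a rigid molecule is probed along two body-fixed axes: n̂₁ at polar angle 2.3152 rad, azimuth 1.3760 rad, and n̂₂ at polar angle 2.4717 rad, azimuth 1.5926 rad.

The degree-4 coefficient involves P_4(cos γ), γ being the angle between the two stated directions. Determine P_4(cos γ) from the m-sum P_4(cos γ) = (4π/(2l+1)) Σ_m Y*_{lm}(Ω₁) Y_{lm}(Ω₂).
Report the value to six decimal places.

0.782664

Term-by-term m-sum for l=4 (normalisation 4π/9 = 1.396263):
  m=-4: Y*=0.09213 - 0.09100j  Y=0.06552 - 0.00573j  product 0.00552 - 0.00649j
  m=-3: Y*=0.18614 + 0.28141j  Y=-0.01535 - 0.23436j  product 0.06309 - 0.04794j
  m=-2: Y*=-0.37052 + 0.15213j  Y=-0.42536 + 0.01856j  product 0.15478 - 0.07158j
  m=-1: Y*=-0.00974 - 0.04935j  Y=0.00653 + 0.29958j  product 0.01472 - 0.00324j
  m=+0: Y*=-0.35925 + 0.00000j  Y=-0.23473 + 0.00000j  product 0.08433 + 0.00000j
  m=+1: Y*=0.00974 - 0.04935j  Y=-0.00653 + 0.29958j  product 0.01472 + 0.00324j
  m=+2: Y*=-0.37052 - 0.15213j  Y=-0.42536 - 0.01856j  product 0.15478 + 0.07158j
  m=+3: Y*=-0.18614 + 0.28141j  Y=0.01535 - 0.23436j  product 0.06309 + 0.04794j
  m=+4: Y*=0.09213 + 0.09100j  Y=0.06552 + 0.00573j  product 0.00552 + 0.00649j
Accumulated sum 0.56054 + 0.00000j; after 4π/(2l+1) scaling, 0.78266 + 0.00000j ⇒ P_4 = 0.782664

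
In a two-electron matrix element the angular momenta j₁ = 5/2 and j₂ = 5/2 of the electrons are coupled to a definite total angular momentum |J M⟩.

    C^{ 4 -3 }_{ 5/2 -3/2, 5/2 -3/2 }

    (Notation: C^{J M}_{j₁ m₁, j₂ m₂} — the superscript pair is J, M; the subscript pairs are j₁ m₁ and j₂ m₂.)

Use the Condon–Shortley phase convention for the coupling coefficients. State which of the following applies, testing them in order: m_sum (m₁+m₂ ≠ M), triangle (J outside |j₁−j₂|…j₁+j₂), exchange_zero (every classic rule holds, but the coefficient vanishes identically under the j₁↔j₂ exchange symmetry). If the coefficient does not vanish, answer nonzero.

m-sum: m₁+m₂ = -3/2+(-3/2) = -3, M = -3  ✓
triangle: |j₁−j₂| = 0 ≤ J = 4 ≤ j₁+j₂ = 5  ✓
exchange: j₁=j₂ and m₁=m₂, and (−1)^(j₁+j₂−J) = (−1)^1 = −1 forces ⟨j₁m₁;j₂m₂|JM⟩ = −⟨j₂m₂;j₁m₁|JM⟩ = −⟨j₁m₁;j₂m₂|JM⟩ ⇒ the coefficient vanishes identically
Racah sum check: Σ_k collapses to 0 ⇒ CG = 0

exchange_zero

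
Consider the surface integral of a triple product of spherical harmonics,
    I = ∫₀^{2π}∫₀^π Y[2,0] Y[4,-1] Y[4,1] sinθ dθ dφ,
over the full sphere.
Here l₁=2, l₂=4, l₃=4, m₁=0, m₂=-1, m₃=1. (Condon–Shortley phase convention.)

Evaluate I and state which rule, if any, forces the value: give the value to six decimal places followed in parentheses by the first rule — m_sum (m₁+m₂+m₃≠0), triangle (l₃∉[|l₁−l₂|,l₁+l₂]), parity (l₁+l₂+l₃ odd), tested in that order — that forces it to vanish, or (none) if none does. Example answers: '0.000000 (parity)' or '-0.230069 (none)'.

Rules hold: Σm=0, L=10 even, 2≤4≤6.
N = 5·9·9 = 405
Δ = 2!·2!·6!/11! = 1/13860
Racah Σ t=0..2: t=0:+1/192 t=1:−1/36 t=2:+1/192 = -5/288
⇒ 3j(2 4 4; 0 0 0)² = 20/693, sgn -1
Racah Σ t=0..2: t=0:+1/144 t=1:−1/48 t=2:+1/480 = -17/1440
⇒ 3j(2 4 4; 0 -1 1)² = 289/13860, sgn +1
4πI² = N·(3j₀)²·(3jₘ)² = 1445/5929
I = -1·√(0.243717/4π) = -0.13926381
No selection rule forces the value: the integral is nonzero (none).

-0.139264 (none)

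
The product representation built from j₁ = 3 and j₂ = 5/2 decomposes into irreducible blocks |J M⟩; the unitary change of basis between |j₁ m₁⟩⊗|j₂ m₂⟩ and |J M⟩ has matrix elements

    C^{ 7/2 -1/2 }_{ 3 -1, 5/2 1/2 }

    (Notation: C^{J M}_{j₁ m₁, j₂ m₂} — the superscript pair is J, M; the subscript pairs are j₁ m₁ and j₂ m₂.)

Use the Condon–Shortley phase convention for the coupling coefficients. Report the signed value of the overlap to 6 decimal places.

√[8·2!4!3!/10! · 2!4!3!2!3!4!] = √(9216/175)
  +(−1)^0/∏(0,2,4,3,0,0)! = 1/288  (running 1/288)
  +(−1)^1/∏(1,1,3,2,1,1)! = -1/12  (running -23/288)
  +(−1)^2/∏(2,0,2,1,2,2)! = 1/16  (running -5/288)
⟨..|..⟩ = √(9216/175)·(-5/288) = -0.125988

-0.125988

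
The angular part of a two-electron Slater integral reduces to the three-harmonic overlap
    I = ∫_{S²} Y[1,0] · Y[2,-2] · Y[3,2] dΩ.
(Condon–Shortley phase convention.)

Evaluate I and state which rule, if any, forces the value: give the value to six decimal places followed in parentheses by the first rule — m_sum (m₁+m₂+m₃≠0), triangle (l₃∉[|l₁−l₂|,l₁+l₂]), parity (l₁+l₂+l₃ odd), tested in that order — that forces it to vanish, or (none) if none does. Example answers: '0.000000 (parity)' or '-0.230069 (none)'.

0.184674 (none)

Checks pass: Σm=0; 6 even; l₃=3∈[1,3].
(2·1+1)(2·2+1)(2·3+1) = 105
Δ: 0! 2! 4! / 7! → 1/105
sum: t=0:+1/4 = 1/4
3j²(1 2 3; 0 0 0) = Δ·Π!·Σ² = 3/35  (sign -1)
sum: t=0:+1/24 = 1/24
3j²(1 2 3; 0 -2 2) = Δ·Π!·Σ² = 1/21  (sign -1)
combine: 4πI² = 105·3/35·1/21 = 3/7
take √, sign +1: I = 0.18467439
No selection rule forces the value: the integral is nonzero (none).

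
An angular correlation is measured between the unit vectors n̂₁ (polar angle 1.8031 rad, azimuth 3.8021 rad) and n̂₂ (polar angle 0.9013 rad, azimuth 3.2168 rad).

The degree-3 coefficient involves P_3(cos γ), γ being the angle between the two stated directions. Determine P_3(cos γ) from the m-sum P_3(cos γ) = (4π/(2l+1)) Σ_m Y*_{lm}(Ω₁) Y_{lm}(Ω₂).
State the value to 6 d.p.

-0.439883

Term-by-term m-sum for l=3 (normalisation 4π/7 = 1.795196):
  m=-3: Y*=(0.153520, -0.352519)  Y=(-0.196061, 0.045002)  product (-0.014235, 0.076024)
  m=-2: Y*=(-0.055077, -0.215897)  Y=(0.385567, -0.058436)  product (-0.033852, -0.080024)
  m=-1: Y*=(0.182539, 0.141818)  Y=(-0.233916, 0.017625)  product (-0.045198, -0.029956)
  m=+0: Y*=(0.234971, -0.000000)  Y=(-0.248805, 0.000000)  product (-0.058462, 0.000000)
  m=+1: Y*=(-0.182539, 0.141818)  Y=(0.233916, 0.017625)  product (-0.045198, 0.029956)
  m=+2: Y*=(-0.055077, 0.215897)  Y=(0.385567, 0.058436)  product (-0.033852, 0.080024)
  m=+3: Y*=(-0.153520, -0.352519)  Y=(0.196061, 0.045002)  product (-0.014235, -0.076024)
Σ over m = (-0.245033, 0.000000); ×(4π/7) → (-0.439883, 0.000000). Real part: -0.439883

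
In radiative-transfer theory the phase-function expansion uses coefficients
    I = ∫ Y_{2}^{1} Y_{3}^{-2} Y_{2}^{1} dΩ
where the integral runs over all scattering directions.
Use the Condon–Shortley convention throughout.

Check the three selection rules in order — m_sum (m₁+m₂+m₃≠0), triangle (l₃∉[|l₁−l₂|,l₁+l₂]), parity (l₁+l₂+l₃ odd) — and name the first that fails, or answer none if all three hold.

azimuthal sum: 1 − 2 + 1 = 0  ✓
1 ≤ 2 ≤ 5 (triangle on l)  ✓
L = 2 + 3 + 2 = 7 (odd)  ✗

parity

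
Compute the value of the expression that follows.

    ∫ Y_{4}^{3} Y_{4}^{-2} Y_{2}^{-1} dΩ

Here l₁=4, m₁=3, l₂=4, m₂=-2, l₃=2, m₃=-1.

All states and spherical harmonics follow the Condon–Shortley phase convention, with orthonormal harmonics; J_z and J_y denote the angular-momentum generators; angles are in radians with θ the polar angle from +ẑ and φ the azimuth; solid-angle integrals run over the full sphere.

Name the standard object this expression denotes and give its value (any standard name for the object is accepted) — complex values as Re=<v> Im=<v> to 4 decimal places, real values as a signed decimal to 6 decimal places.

This is a Gaunt coefficient — the integral of a triple product of spherical harmonics over the sphere.
m-sum 0 ✓  L=10 even ✓  0≤2≤8 ✓
Π(2lᵢ+1) = 9×9×5 = 405
triangle coeff Δ(4,4,2) = 1/13860
Σ_t [2,4]: t=2:+1/192 t=3:−1/36 t=4:+1/192 = -5/288
(3j)²=20/693 [(4 4 2; 0 0 0)], sign=-1
Σ_t [0,1]: t=0:+1/1440 t=1:−1/240 = -1/288
(3j)²=5/132 [(4 4 2; 3 -2 -1)], sign=+1
⇒ 4πI² = 375/847
I = (-1)√(375/847/(4π)) = -0.18770204

Gaunt coefficient, -0.187702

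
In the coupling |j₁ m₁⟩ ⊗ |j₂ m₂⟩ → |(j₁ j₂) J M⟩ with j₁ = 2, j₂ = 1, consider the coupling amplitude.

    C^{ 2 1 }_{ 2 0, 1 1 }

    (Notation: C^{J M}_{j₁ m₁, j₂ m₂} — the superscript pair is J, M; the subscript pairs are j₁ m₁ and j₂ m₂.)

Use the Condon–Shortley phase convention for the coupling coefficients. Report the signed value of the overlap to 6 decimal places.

-0.707107  (= −√(1/2))

j₁+j₂−J=1  J+j₁−j₂=3  J−j₁+j₂=1  j₁+j₂+J+1=6
(j₁±m₁, j₂±m₂, J±M) = (2,2,2,0,3,1)
P² = 2
sum k=1..1:
  [1] −1/2 = -1/2
S = -1/2
C² = P²·S² = 1/2 ; C = -0.707107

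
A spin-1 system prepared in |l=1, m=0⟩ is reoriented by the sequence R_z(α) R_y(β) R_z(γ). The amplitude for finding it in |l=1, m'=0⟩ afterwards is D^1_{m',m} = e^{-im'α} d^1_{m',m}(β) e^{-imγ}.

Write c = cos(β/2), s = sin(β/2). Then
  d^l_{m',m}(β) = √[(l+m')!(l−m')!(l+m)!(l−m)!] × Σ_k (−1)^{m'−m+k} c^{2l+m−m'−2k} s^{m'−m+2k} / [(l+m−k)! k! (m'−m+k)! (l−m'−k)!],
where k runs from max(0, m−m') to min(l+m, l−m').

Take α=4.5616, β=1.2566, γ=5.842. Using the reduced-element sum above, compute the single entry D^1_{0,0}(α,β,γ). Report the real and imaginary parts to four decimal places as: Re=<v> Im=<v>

First d^1_{0,0}(β=1.2566), then the phase factors e^{-i(0)α} and e^{-i(0)γ}:
c=cos(1.256600/2)=0.809028, s=sin(1.256600/2)=0.587770; N=√[1·1·1·1]=1.000000
k: max(0,(0)−(0))=0 … min(1+(0),1−(0))=1
  k=0: (−1)^0·1.0000/(1)·0.8090^2·0.5878^0 = +0.654526
  k=1: (−1)^1·1.0000/(1)·0.8090^0·0.5878^2 = -0.345474
d^1_{0,0}(1.2566) = +0.654526 -0.345474 = +0.309052
Phases: e^{-i·(0)·4.5616}=+1.000000+0.000000i, e^{-i·(0)·5.8420}=+1.000000+0.000000i ⇒ D=+0.309052+0.000000i

Re=0.3091 Im=0.0000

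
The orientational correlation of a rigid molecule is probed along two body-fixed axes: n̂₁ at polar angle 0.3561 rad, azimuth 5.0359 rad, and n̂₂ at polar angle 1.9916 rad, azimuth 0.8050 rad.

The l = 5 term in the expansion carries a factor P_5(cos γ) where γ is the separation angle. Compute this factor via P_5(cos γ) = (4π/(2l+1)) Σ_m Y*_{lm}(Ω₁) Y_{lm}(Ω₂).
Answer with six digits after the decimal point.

-0.019858

Term-by-term m-sum for l=5 (normalisation 4π/11 = 1.142397):
  m=-5: (0.00239 + 0.00011j) × (-0.18658 + 0.22728j) = -0.00047 + 0.00052j  (running Σ = -0.00047 + 0.00052j)
  m=-4: (0.00555 + 0.01955j) × (0.41488 - 0.03260j) = 0.00294 + 0.00793j  (running Σ = 0.00247 + 0.00845j)
  m=-3: (-0.08353 + 0.05718j) × (-0.09867 - 0.08770j) = 0.01326 + 0.00168j  (running Σ = 0.01573 + 0.01013j)
  m=-2: (-0.25191 - 0.19032j) × (-0.01129 - 0.28782j) = -0.05193 + 0.07465j  (running Σ = -0.03621 + 0.08479j)
  m=-1: (0.17418 - 0.51950j) × (-0.15225 + 0.15834j) = 0.05574 + 0.10668j  (running Σ = 0.01953 + 0.19146j)
  m=0: (0.23288 + 0.00000j) × (-0.24238 + 0.00000j) = -0.05644 + 0.00000j  (running Σ = -0.03691 + 0.19146j)
  m=1: (-0.17418 - 0.51950j) × (0.15225 + 0.15834j) = 0.05574 - 0.10668j  (running Σ = 0.01882 + 0.08479j)
  m=2: (-0.25191 + 0.19032j) × (-0.01129 + 0.28782j) = -0.05193 - 0.07465j  (running Σ = -0.03311 + 0.01013j)
  m=3: (0.08353 + 0.05718j) × (0.09867 - 0.08770j) = 0.01326 - 0.00168j  (running Σ = -0.01985 + 0.00845j)
  m=4: (0.00555 - 0.01955j) × (0.41488 + 0.03260j) = 0.00294 - 0.00793j  (running Σ = -0.01691 + 0.00052j)
  m=5: (-0.00239 + 0.00011j) × (0.18658 + 0.22728j) = -0.00047 - 0.00052j  (running Σ = -0.01738 - 0.00000j)
Total Σ_m = -0.01738 - 0.00000j. Multiply by 1.142397: -0.01986 - 0.00000j. P_5(cos γ) = -0.019858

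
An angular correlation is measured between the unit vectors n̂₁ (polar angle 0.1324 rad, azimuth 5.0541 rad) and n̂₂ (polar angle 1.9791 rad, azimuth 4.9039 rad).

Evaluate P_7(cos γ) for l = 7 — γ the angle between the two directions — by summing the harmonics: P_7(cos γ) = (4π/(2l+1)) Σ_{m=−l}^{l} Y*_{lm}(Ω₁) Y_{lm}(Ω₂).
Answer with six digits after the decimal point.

Addition theorem: P_7(cos γ) = (4π/15) Σ_m Y*_{lm}(Ω₁) Y_{lm}(Ω₂), m = −7…7:
  term(m=-7) = 0.00000 + 0.00000j   from Y*(Ω₁)=-0.00000 - 0.00000j, Y(Ω₂)=-0.26706 - 0.06259j
  term(m=-6) = -0.00000 - 0.00000j   from Y*(Ω₁)=0.00000 - 0.00001j, Y(Ω₂)=0.18175 - 0.40511j
  term(m=-5) = 0.00003 + 0.00003j   from Y*(Ω₁)=0.00017 + 0.00002j, Y(Ω₂)=0.20508 + 0.14432j
  term(m=-4) = 0.00035 + 0.00024j   from Y*(Ω₁)=0.00044 + 0.00211j, Y(Ω₂)=0.14163 - 0.13625j
  term(m=-3) = -0.00575 - 0.00278j   from Y*(Ω₁)=-0.01658 + 0.01007j, Y(Ω₂)=0.17899 + 0.27649j
  term(m=-2) = -0.00737 - 0.00228j   from Y*(Ω₁)=-0.09426 - 0.07676j, Y(Ω₂)=0.05885 - 0.02371j
  term(m=-1) = 0.15691 + 0.02375j   from Y*(Ω₁)=0.16024 - 0.45054j, Y(Ω₂)=0.06317 + 0.32581j
  term(m=+0) = 0.02011 + 0.00000j   from Y*(Ω₁)=0.84025 + 0.00000j, Y(Ω₂)=0.02393 + 0.00000j
  term(m=+1) = 0.15691 - 0.02375j   from Y*(Ω₁)=-0.16024 - 0.45054j, Y(Ω₂)=-0.06317 + 0.32581j
  term(m=+2) = -0.00737 + 0.00228j   from Y*(Ω₁)=-0.09426 + 0.07676j, Y(Ω₂)=0.05885 + 0.02371j
  term(m=+3) = -0.00575 + 0.00278j   from Y*(Ω₁)=0.01658 + 0.01007j, Y(Ω₂)=-0.17899 + 0.27649j
  term(m=+4) = 0.00035 - 0.00024j   from Y*(Ω₁)=0.00044 - 0.00211j, Y(Ω₂)=0.14163 + 0.13625j
  term(m=+5) = 0.00003 - 0.00003j   from Y*(Ω₁)=-0.00017 + 0.00002j, Y(Ω₂)=-0.20508 + 0.14432j
  term(m=+6) = -0.00000 + 0.00000j   from Y*(Ω₁)=0.00000 + 0.00001j, Y(Ω₂)=0.18175 + 0.40511j
  term(m=+7) = 0.00000 - 0.00000j   from Y*(Ω₁)=0.00000 - 0.00000j, Y(Ω₂)=0.26706 - 0.06259j
Total Σ_m = 0.30846 + 0.00000j. Multiply by 0.837758: 0.25841 + 0.00000j. P_7(cos γ) = 0.258411

0.258411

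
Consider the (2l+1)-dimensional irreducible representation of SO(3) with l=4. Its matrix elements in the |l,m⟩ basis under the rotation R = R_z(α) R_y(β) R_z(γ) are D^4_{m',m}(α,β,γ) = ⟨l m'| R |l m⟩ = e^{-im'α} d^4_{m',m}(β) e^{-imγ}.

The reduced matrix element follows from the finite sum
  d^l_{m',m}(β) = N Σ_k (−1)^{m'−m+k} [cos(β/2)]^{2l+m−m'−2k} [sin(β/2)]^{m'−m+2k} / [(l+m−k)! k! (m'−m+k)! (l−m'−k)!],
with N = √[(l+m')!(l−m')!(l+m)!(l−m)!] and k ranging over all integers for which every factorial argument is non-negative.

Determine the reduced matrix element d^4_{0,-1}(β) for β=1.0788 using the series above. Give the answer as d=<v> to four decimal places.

d=0.3347

d^4_{0,-1}(β=1.0788) via the finite sum:
Half-angle: c=0.858017, s=0.513621. N=√(24·24·6·120)=643.987578
The bounds max(0,m−m')=0 and min(l+m,l−m')=3 give 4 terms
  k=0: (−1)^1·643.9876/(144)·0.8580^7·0.5136^1 = -0.786374
  k=1: (−1)^2·643.9876/(24)·0.8580^5·0.5136^3 = +1.690732
  k=2: (−1)^3·643.9876/(24)·0.8580^3·0.5136^5 = -0.605855
  k=3: (−1)^4·643.9876/(144)·0.8580^1·0.5136^7 = +0.036184
d^4_{0,-1}(1.0788) = -0.786374 +1.690732 -0.605855 +0.036184 = +0.334686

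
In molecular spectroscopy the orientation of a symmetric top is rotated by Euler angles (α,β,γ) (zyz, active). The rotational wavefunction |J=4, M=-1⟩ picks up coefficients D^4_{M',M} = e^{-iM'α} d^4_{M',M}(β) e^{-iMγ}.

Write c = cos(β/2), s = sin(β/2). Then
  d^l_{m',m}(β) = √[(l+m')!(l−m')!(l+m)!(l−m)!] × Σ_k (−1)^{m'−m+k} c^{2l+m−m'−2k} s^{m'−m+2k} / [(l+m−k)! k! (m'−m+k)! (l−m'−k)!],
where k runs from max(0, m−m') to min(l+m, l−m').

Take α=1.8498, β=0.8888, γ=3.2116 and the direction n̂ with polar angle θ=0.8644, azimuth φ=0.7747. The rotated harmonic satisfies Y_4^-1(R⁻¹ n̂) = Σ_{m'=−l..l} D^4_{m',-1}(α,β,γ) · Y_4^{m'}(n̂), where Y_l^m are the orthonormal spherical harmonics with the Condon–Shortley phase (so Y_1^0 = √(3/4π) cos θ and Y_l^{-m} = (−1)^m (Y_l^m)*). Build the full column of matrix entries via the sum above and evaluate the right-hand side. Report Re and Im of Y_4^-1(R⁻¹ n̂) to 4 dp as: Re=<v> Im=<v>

Need the full column D^4_{m',-1} for m'=−4..4 at α=1.8498, β=0.8888, γ=3.2116.
cos(β/2)=0.902869, sin(β/2)=0.429916
d^4_{-4,-1}: single k=3 term ⇒ +0.356754;  D = -0.133908-0.330669i
d^4_{-3,-1}: k∈[2..3] ⇒ +0.794668 -0.300298 = +0.494370;  D = -0.389400+0.304580i
d^4_{-2,-1}: k∈[1..3] ⇒ +0.892057 -1.011302 +0.152865 = +0.033620;  D = +0.027205+0.019753i
d^4_{-1,-1}: k∈[0..3] ⇒ +0.441567 -1.501782 +0.681013 -0.051470 = -0.430671;  D = -0.147276+0.404707i
d^4_{0,-1}: k∈[0..3] ⇒ -0.940311 +1.279207 -0.290041 +0.010960 = +0.059816;  D = -0.059670-0.004184i
d^4_{1,-1}: k∈[0..3] ⇒ +1.001188 -0.681013 +0.077205 -0.001167 = +0.396213;  D = +0.082205+0.387591i
d^4_{2,-1}: k∈[0..2] ⇒ -0.674201 +0.229298 -0.010398 = -0.455302;  D = -0.402156+0.213473i
d^4_{3,-1}: k∈[0..1] ⇒ +0.300298 -0.040853 = +0.259445;  D = -0.180050-0.186799i
d^4_{4,-1}: single k=0 term ⇒ -0.080889;  D = +0.040528-0.070003i
Y_4^{m'}(θ=0.8644,φ=0.7747) and Σ D·Y over m':
  (-0.1339-0.3307i)·(-0.1481-0.0063i)  (-0.3894+0.3046i)·(-0.2446-0.2609i)  (+0.0272+0.0198i)·(+0.0081-0.3773i)  (-0.1473+0.4047i)·(-0.0085+0.0083i)  (-0.0597-0.0042i)·(-0.3625+0.0000i)  (+0.0822+0.3876i)·(+0.0085+0.0083i)  (-0.4022+0.2135i)·(+0.0081+0.3773i)  (-0.1801-0.1868i)·(+0.2446-0.2609i)  (+0.0405-0.0700i)·(-0.1481+0.0063i)
Y_4^-1(R⁻¹ n̂) = +0.035014-0.070495i

Re=0.0350 Im=-0.0705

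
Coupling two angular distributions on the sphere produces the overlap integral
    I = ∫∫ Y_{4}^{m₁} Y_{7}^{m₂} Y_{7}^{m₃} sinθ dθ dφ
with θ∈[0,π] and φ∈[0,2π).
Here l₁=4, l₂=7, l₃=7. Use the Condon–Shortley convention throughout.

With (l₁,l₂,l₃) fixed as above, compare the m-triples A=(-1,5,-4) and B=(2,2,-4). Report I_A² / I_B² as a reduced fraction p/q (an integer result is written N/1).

99/25

Same 4,7,7: normalisation and zero-m 3j drop out of the ratio.
A: Δ: 4! 4! 10! / 19! → 1/58198140; sum: t=2:+1/87091200 t=3:−1/8709120 t=4:+1/11612160 = -1/58060800; 3j²(4 7 7; -1 5 -4) = Δ·Π!·Σ² = 99/117572  (sign +1)
B: Δ: 4! 4! 10! / 19! → 1/58198140; sum: t=0:+1/34836480 t=1:−1/2903040 t=2:+1/2903040 = 1/34836480; 3j²(4 7 7; 2 2 -4) = Δ·Π!·Σ² = 25/117572  (sign -1)
I_A²/I_B² = (99/117572)/(25/117572) = 99/25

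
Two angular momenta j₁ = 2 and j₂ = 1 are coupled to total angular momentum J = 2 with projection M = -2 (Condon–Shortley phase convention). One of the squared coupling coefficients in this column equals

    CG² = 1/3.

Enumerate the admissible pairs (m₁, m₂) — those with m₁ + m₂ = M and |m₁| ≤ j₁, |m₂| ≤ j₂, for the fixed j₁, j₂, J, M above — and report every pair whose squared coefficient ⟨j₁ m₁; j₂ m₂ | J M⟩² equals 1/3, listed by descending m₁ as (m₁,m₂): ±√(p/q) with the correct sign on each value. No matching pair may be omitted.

(-1,-1): +√(1/3)

Admissible pairs with m₁+m₂ = M = -2: (-2,0), (-1,-1)
  (m₁,m₂)=(-1,-1): CG² = 1/3, CG = +√(1/3)   ← matches the target
  (m₁,m₂)=(-2,0): CG² = 2/3, CG = −√(2/3)
Pairs with CG² = 1/3: (-1,-1): +√(1/3)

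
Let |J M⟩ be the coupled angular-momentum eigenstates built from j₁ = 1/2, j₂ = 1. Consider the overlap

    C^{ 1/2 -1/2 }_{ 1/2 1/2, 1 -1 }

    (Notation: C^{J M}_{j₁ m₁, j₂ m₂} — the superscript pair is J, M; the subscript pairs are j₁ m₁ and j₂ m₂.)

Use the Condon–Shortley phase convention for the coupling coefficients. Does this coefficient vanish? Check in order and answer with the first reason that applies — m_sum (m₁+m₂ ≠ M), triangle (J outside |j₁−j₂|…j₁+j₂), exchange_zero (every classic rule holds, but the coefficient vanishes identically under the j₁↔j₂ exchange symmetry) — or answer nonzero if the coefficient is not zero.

m-sum: m₁+m₂ = 1/2+(-1) = -1/2, M = -1/2  ✓
triangle: |j₁−j₂| = 1/2 ≤ J = 1/2 ≤ j₁+j₂ = 3/2  ✓
exchange: j₁≠j₂ or m₁≠m₂ — the exchange symmetry imposes no constraint here
value check: CG = +√(2/3) = +0.816497 ≠ 0

nonzero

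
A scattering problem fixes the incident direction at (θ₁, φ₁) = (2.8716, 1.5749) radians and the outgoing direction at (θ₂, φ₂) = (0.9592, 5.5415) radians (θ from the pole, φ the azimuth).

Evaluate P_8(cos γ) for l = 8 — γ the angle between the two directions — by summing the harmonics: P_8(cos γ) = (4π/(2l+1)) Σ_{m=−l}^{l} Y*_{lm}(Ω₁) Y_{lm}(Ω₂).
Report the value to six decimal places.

Addition theorem: P_8(cos γ) = (4π/17) Σ_m Y*_{lm}(Ω₁) Y_{lm}(Ω₂), m = −8…8:
  m=-8: Y*=(0.000013, 0.000000)  Y=(0.097766, -0.035655)  product (0.000001, -0.000000)
  m=-7: Y*=(-0.000005, 0.000191)  Y=(0.134650, -0.259013)  product (0.000049, 0.000027)
  m=-6: Y*=(-0.001752, -0.000043)  Y=(-0.115972, -0.431989)  product (0.000185, 0.000762)
  m=-5: Y*=(0.000237, -0.011564)  Y=(-0.281851, -0.179401)  product (-0.002141, 0.003217)
  m=-4: Y*=(0.056374, 0.000925)  Y=(0.075884, -0.013405)  product (0.004290, -0.000685)
  m=-3: Y*=(-0.002458, 0.199626)  Y=(0.223253, -0.291093)  product (0.057561, 0.045282)
  m=-2: Y*=(-0.478997, -0.003931)  Y=(-0.010175, -0.116088)  product (0.004417, 0.055646)
  m=-1: Y*=(0.002600, -0.633646)  Y=(0.233837, 0.214238)  product (0.136359, -0.147613)
  m=+0: Y*=(0.067354, -0.000000)  Y=(0.167325, 0.000000)  product (0.011270, 0.000000)
  m=+1: Y*=(-0.002600, -0.633646)  Y=(-0.233837, 0.214238)  product (0.136359, 0.147613)
  m=+2: Y*=(-0.478997, 0.003931)  Y=(-0.010175, 0.116088)  product (0.004417, -0.055646)
  m=+3: Y*=(0.002458, 0.199626)  Y=(-0.223253, -0.291093)  product (0.057561, -0.045282)
  m=+4: Y*=(0.056374, -0.000925)  Y=(0.075884, 0.013405)  product (0.004290, 0.000685)
  m=+5: Y*=(-0.000237, -0.011564)  Y=(0.281851, -0.179401)  product (-0.002141, -0.003217)
  m=+6: Y*=(-0.001752, 0.000043)  Y=(-0.115972, 0.431989)  product (0.000185, -0.000762)
  m=+7: Y*=(0.000005, 0.000191)  Y=(-0.134650, -0.259013)  product (0.000049, -0.000027)
  m=+8: Y*=(0.000013, -0.000000)  Y=(0.097766, 0.035655)  product (0.000001, 0.000000)
Accumulated sum (0.412712, -0.000000); after 4π/(2l+1) scaling, (0.305076, -0.000000) ⇒ P_8 = 0.305076

0.305076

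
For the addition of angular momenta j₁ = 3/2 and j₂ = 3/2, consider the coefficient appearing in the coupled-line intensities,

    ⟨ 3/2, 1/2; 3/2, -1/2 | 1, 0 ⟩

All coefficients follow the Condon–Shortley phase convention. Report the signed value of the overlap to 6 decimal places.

√[3·2!1!1!/5! · 2!1!1!2!1!1!] = √(1/5)
  +(−1)^0/∏(0,2,1,1,0,0)! = 1/2  (running 1/2)
  +(−1)^1/∏(1,1,0,0,1,1)! = -1  (running -1/2)
⟨..|..⟩ = √(1/5)·(-1/2) = -0.223607

-0.223607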